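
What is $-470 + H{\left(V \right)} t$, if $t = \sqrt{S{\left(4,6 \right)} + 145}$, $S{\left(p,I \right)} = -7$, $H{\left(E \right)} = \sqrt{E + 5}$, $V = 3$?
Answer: $-470 + 4 \sqrt{69} \approx -436.77$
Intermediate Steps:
$H{\left(E \right)} = \sqrt{5 + E}$
$t = \sqrt{138}$ ($t = \sqrt{-7 + 145} = \sqrt{138} \approx 11.747$)
$-470 + H{\left(V \right)} t = -470 + \sqrt{5 + 3} \sqrt{138} = -470 + \sqrt{8} \sqrt{138} = -470 + 2 \sqrt{2} \sqrt{138} = -470 + 4 \sqrt{69}$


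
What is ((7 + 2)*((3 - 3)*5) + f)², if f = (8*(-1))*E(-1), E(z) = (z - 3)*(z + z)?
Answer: 4096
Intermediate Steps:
E(z) = 2*z*(-3 + z) (E(z) = (-3 + z)*(2*z) = 2*z*(-3 + z))
f = -64 (f = (8*(-1))*(2*(-1)*(-3 - 1)) = -16*(-1)*(-4) = -8*8 = -64)
((7 + 2)*((3 - 3)*5) + f)² = ((7 + 2)*((3 - 3)*5) - 64)² = (9*(0*5) - 64)² = (9*0 - 64)² = (0 - 64)² = (-64)² = 4096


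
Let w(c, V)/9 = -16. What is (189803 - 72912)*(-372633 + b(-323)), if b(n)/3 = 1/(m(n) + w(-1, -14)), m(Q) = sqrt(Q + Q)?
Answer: -465672659084529/10691 - 350673*I*sqrt(646)/21382 ≈ -4.3557e+10 - 416.84*I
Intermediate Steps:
m(Q) = sqrt(2)*sqrt(Q) (m(Q) = sqrt(2*Q) = sqrt(2)*sqrt(Q))
w(c, V) = -144 (w(c, V) = 9*(-16) = -144)
b(n) = 3/(-144 + sqrt(2)*sqrt(n)) (b(n) = 3/(sqrt(2)*sqrt(n) - 144) = 3/(-144 + sqrt(2)*sqrt(n)))
(189803 - 72912)*(-372633 + b(-323)) = (189803 - 72912)*(-372633 + 3/(-144 + sqrt(2)*sqrt(-323))) = 116891*(-372633 + 3/(-144 + sqrt(2)*(I*sqrt(323)))) = 116891*(-372633 + 3/(-144 + I*sqrt(646))) = -43557444003 + 350673/(-144 + I*sqrt(646))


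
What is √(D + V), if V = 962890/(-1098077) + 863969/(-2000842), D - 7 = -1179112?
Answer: I*√5691728076783977065366855685542/2197078580834 ≈ 1085.9*I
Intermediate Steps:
D = -1179105 (D = 7 - 1179112 = -1179105)
V = -2875295240993/2197078580834 (V = 962890*(-1/1098077) + 863969*(-1/2000842) = -962890/1098077 - 863969/2000842 = -2875295240993/2197078580834 ≈ -1.3087)
√(D + V) = √(-1179105 - 2875295240993/2197078580834) = √(-2590589215349514563/2197078580834) = I*√5691728076783977065366855685542/2197078580834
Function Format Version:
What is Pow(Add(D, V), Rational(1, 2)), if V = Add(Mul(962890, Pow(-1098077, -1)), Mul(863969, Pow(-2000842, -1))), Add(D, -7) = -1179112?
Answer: Mul(Rational(1, 2197078580834), I, Pow(5691728076783977065366855685542, Rational(1, 2))) ≈ Mul(1085.9, I)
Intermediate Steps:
D = -1179105 (D = Add(7, -1179112) = -1179105)
V = Rational(-2875295240993, 2197078580834) (V = Add(Mul(962890, Rational(-1, 1098077)), Mul(863969, Rational(-1, 2000842))) = Add(Rational(-962890, 1098077), Rational(-863969, 2000842)) = Rational(-2875295240993, 2197078580834) ≈ -1.3087)
Pow(Add(D, V), Rational(1, 2)) = Pow(Add(-1179105, Rational(-2875295240993, 2197078580834)), Rational(1, 2)) = Pow(Rational(-2590589215349514563, 2197078580834), Rational(1, 2)) = Mul(Rational(1, 2197078580834), I, Pow(5691728076783977065366855685542, Rational(1, 2)))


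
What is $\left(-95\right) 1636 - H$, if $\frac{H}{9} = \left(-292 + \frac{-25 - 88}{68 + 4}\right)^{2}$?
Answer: $- \frac{536294689}{576} \approx -9.3107 \cdot 10^{5}$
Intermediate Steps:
$H = \frac{446772769}{576}$ ($H = 9 \left(-292 + \frac{-25 - 88}{68 + 4}\right)^{2} = 9 \left(-292 - \frac{113}{72}\right)^{2} = 9 \left(- \frac{21137}{72}\right)^{2} = 9 \cdot \frac{446772769}{5184} = \frac{446772769}{576} \approx 7.7565 \cdot 10^{5}$)
$\left(-95\right) 1636 - H = \left(-95\right) 1636 - \frac{446772769}{576} = -155420 - \frac{446772769}{576} = - \frac{536294689}{576}$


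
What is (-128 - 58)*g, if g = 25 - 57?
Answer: 5952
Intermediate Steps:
g = -32
(-128 - 58)*g = (-128 - 58)*(-32) = -186*(-32) = 5952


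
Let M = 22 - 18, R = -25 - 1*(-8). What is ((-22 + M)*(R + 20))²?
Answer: 2916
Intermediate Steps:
R = -17 (R = -25 + 8 = -17)
M = 4
((-22 + M)*(R + 20))² = ((-22 + 4)*(-17 + 20))² = (-18*3)² = (-54)² = 2916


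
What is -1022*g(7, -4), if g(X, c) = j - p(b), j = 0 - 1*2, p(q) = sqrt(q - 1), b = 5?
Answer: 4088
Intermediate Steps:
p(q) = sqrt(-1 + q)
j = -2 (j = 0 - 2 = -2)
g(X, c) = -4 (g(X, c) = -2 - sqrt(-1 + 5) = -2 - sqrt(4) = -2 - 1*2 = -2 - 2 = -4)
-1022*g(7, -4) = -1022*(-4) = 4088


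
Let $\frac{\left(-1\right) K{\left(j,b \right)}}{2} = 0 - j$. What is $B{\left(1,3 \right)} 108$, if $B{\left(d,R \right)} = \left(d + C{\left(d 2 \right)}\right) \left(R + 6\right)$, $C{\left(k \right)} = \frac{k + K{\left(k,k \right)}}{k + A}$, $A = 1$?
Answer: $2916$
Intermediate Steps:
$K{\left(j,b \right)} = 2 j$ ($K{\left(j,b \right)} = - 2 \left(0 - j\right) = - 2 \left(- j\right) = 2 j$)
$C{\left(k \right)} = \frac{3 k}{1 + k}$ ($C{\left(k \right)} = \frac{k + 2 k}{k + 1} = \frac{3 k}{1 + k}$)
$B{\left(d,R \right)} = \left(6 + R\right) \left(d + \frac{6 d}{1 + 2 d}\right)$ ($B{\left(d,R \right)} = \left(d + \frac{3 d 2}{1 + d 2}\right) \left(R + 6\right) = \left(d + \frac{3 \cdot 2 d}{1 + 2 d}\right) \left(6 + R\right) = \left(d + \frac{6 d}{1 + 2 d}\right) \left(6 + R\right) = \left(6 + R\right) \left(d + \frac{6 d}{1 + 2 d}\right)$)
$B{\left(1,3 \right)} 108 = 1 \frac{1}{1 + 2 \cdot 1} \left(36 + 6 \cdot 3 + \left(1 + 2 \cdot 1\right) \left(6 + 3\right)\right) 108 = 1 \frac{1}{1 + 2} \left(36 + 18 + \left(1 + 2\right) 9\right) 108 = 1 \cdot \frac{1}{3} \left(36 + 18 + 3 \cdot 9\right) 108 = 1 \cdot \frac{1}{3} \left(36 + 18 + 27\right) 108 = 1 \cdot \frac{1}{3} \cdot 81 \cdot 108 = 27 \cdot 108 = 2916$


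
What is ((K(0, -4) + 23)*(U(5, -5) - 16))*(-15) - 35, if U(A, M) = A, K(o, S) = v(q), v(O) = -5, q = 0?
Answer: 2935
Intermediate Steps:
K(o, S) = -5
((K(0, -4) + 23)*(U(5, -5) - 16))*(-15) - 35 = ((-5 + 23)*(5 - 16))*(-15) - 35 = (18*(-11))*(-15) - 35 = -198*(-15) - 35 = 2970 - 35 = 2935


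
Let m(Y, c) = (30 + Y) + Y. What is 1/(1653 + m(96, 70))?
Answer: 1/1875 ≈ 0.00053333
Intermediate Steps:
m(Y, c) = 30 + 2*Y
1/(1653 + m(96, 70)) = 1/(1653 + (30 + 2*96)) = 1/(1653 + (30 + 192)) = 1/(1653 + 222) = 1/1875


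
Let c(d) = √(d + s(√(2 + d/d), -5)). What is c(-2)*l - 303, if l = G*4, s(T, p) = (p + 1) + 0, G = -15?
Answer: -303 - 60*I*√6 ≈ -303.0 - 146.97*I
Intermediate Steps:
s(T, p) = 1 + p (s(T, p) = (1 + p) + 0 = 1 + p)
c(d) = √(-4 + d) (c(d) = √(d + (1 - 5)) = √(d - 4) = √(-4 + d))
l = -60 (l = -15*4 = -60)
c(-2)*l - 303 = √(-4 - 2)*(-60) - 303 = √(-6)*(-60) - 303 = (I*√6)*(-60) - 303 = -60*I*√6 - 303 = -303 - 60*I*√6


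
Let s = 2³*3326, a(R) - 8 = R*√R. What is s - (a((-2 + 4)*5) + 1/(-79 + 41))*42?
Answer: 499189/19 - 420*√10 ≈ 24945.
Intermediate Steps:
a(R) = 8 + R^(3/2) (a(R) = 8 + R*√R = 8 + R^(3/2))
s = 26608 (s = 8*3326 = 26608)
s - (a((-2 + 4)*5) + 1/(-79 + 41))*42 = 26608 - ((8 + ((-2 + 4)*5)^(3/2)) + 1/(-79 + 41))*42 = 26608 - ((8 + (2*5)^(3/2)) + 1/(-38))*42 = 26608 - ((8 + 10^(3/2)) - 1/38)*42 = 26608 - ((8 + 10*√10) - 1/38)*42 = 26608 - (303/38 + 10*√10)*42 = 26608 - (6363/19 + 420*√10) = 26608 + (-6363/19 - 420*√10) = 499189/19 - 420*√10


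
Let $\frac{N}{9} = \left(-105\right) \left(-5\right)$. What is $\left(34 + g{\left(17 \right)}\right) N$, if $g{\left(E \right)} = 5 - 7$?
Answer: $151200$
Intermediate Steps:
$g{\left(E \right)} = -2$
$N = 4725$ ($N = 9 \left(\left(-105\right) \left(-5\right)\right) = 9 \cdot 525 = 4725$)
$\left(34 + g{\left(17 \right)}\right) N = \left(34 - 2\right) 4725 = 32 \cdot 4725 = 151200$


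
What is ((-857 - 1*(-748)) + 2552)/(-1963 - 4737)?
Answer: -2443/6700 ≈ -0.36463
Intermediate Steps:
((-857 - 1*(-748)) + 2552)/(-1963 - 4737) = ((-857 + 748) + 2552)/(-6700) = (-109 + 2552)*(-1/6700) = 2443*(-1/6700) = -2443/6700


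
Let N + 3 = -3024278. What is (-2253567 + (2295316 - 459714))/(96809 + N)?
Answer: 417965/2927472 ≈ 0.14277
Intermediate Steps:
N = -3024281 (N = -3 - 3024278 = -3024281)
(-2253567 + (2295316 - 459714))/(96809 + N) = (-2253567 + (2295316 - 459714))/(96809 - 3024281) = (-2253567 + 1835602)/(-2927472) = -417965*(-1/2927472) = 417965/2927472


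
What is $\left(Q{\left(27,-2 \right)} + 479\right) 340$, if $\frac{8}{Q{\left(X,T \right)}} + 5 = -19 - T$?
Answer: $\frac{1790100}{11} \approx 1.6274 \cdot 10^{5}$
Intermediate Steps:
$Q{\left(X,T \right)} = \frac{8}{-24 - T}$ ($Q{\left(X,T \right)} = \frac{8}{-5 - \left(19 + T\right)} = \frac{8}{-24 - T}$)
$\left(Q{\left(27,-2 \right)} + 479\right) 340 = \left(- \frac{8}{24 - 2} + 479\right) 340 = \left(- \frac{8}{22} + 479\right) 340 = \left(\left(-8\right) \frac{1}{22} + 479\right) 340 = \left(- \frac{4}{11} + 479\right) 340 = \frac{5265}{11} \cdot 340 = \frac{1790100}{11}$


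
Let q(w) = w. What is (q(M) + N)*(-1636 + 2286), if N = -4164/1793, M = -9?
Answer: -13195650/1793 ≈ -7359.5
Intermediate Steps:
N = -4164/1793 (N = -4164*1/1793 = -4164/1793 ≈ -2.3224)
(q(M) + N)*(-1636 + 2286) = (-9 - 4164/1793)*(-1636 + 2286) = -20301/1793*650 = -13195650/1793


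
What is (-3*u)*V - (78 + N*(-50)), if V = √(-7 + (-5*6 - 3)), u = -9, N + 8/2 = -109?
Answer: -5728 + 54*I*√10 ≈ -5728.0 + 170.76*I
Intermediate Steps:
N = -113 (N = -4 - 109 = -113)
V = 2*I*√10 (V = √(-7 + (-30 - 3)) = √(-7 - 33) = √(-40) = 2*I*√10 ≈ 6.3246*I)
(-3*u)*V - (78 + N*(-50)) = (-3*(-9))*(2*I*√10) - (78 - 113*(-50)) = 27*(2*I*√10) - (78 + 5650) = 54*I*√10 - 1*5728 = 54*I*√10 - 5728 = -5728 + 54*I*√10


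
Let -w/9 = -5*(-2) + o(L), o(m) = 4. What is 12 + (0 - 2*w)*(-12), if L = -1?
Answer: -3012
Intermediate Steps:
w = -126 (w = -9*(-5*(-2) + 4) = -9*(10 + 4) = -9*14 = -126)
12 + (0 - 2*w)*(-12) = 12 + (0 - 2*(-126))*(-12) = 12 + (0 + 252)*(-12) = 12 + 252*(-12) = 12 - 3024 = -3012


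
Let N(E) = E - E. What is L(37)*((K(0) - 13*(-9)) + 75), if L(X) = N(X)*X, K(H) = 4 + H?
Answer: 0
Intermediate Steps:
N(E) = 0
L(X) = 0 (L(X) = 0*X = 0)
L(37)*((K(0) - 13*(-9)) + 75) = 0*(((4 + 0) - 13*(-9)) + 75) = 0*((4 + 117) + 75) = 0*(121 + 75) = 0*196 = 0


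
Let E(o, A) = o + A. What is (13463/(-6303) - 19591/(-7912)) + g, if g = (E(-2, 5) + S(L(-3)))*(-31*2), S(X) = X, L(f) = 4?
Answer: -21626329007/49869336 ≈ -433.66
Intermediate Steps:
E(o, A) = A + o
g = -434 (g = ((5 - 2) + 4)*(-31*2) = (3 + 4)*(-62) = 7*(-62) = -434)
(13463/(-6303) - 19591/(-7912)) + g = (13463/(-6303) - 19591/(-7912)) - 434 = (13463*(-1/6303) - 19591*(-1/7912)) - 434 = (-13463/6303 + 19591/7912) - 434 = 16962817/49869336 - 434 = -21626329007/49869336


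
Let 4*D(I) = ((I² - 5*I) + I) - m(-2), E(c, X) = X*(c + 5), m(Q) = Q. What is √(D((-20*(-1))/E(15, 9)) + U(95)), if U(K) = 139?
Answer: √45163/18 ≈ 11.806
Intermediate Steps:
E(c, X) = X*(5 + c)
D(I) = ½ - I + I²/4 (D(I) = (((I² - 5*I) + I) - 1*(-2))/4 = ((I² - 4*I) + 2)/4 = (2 + I² - 4*I)/4 = ½ - I + I²/4)
√(D((-20*(-1))/E(15, 9)) + U(95)) = √((½ - (-20*(-1))/(9*(5 + 15)) + ((-20*(-1))/((9*(5 + 15))))²/4) + 139) = √((½ - 20/(9*20) + (20/((9*20)))²/4) + 139) = √((½ - 20/180 + (20/180)²/4) + 139) = √((½ - 20/180 + (20*(1/180))²/4) + 139) = √((½ - 1*⅑ + (⅑)²/4) + 139) = √((½ - ⅑ + (¼)*(1/81)) + 139) = √((½ - ⅑ + 1/324) + 139) = √(127/324 + 139) = √(45163/324) = √45163/18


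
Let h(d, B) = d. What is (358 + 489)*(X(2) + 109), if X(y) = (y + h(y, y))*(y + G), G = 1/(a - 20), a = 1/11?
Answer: 21665413/219 ≈ 98929.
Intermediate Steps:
a = 1/11 ≈ 0.090909
G = -11/219 (G = 1/(1/11 - 20) = 1/(-219/11) = -11/219 ≈ -0.050228)
X(y) = 2*y*(-11/219 + y) (X(y) = (y + y)*(y - 11/219) = (2*y)*(-11/219 + y) = 2*y*(-11/219 + y))
(358 + 489)*(X(2) + 109) = (358 + 489)*((2/219)*2*(-11 + 219*2) + 109) = 847*((2/219)*2*(-11 + 438) + 109) = 847*((2/219)*2*427 + 109) = 847*(1708/219 + 109) = 847*(25579/219) = 21665413/219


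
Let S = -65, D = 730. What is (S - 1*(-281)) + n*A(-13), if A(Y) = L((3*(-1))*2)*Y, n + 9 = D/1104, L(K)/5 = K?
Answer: -279323/92 ≈ -3036.1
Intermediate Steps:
L(K) = 5*K
n = -4603/552 (n = -9 + 730/1104 = -9 + 730*(1/1104) = -9 + 365/552 = -4603/552 ≈ -8.3388)
A(Y) = -30*Y (A(Y) = (5*((3*(-1))*2))*Y = (5*(-3*2))*Y = (5*(-6))*Y = -30*Y)
(S - 1*(-281)) + n*A(-13) = (-65 - 1*(-281)) - (-23015)*(-13)/92 = (-65 + 281) - 4603/552*390 = 216 - 299195/92 = -279323/92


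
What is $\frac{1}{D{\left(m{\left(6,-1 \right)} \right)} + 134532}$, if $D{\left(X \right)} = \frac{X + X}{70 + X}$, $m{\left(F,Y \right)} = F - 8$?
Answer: $\frac{17}{2287043} \approx 7.4332 \cdot 10^{-6}$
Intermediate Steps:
$m{\left(F,Y \right)} = -8 + F$ ($m{\left(F,Y \right)} = F - 8 = -8 + F$)
$D{\left(X \right)} = \frac{2 X}{70 + X}$
$\frac{1}{D{\left(m{\left(6,-1 \right)} \right)} + 134532} = \frac{1}{\frac{2 \left(-8 + 6\right)}{70 + \left(-8 + 6\right)} + 134532} = \frac{1}{2 \left(-2\right) \frac{1}{70 - 2} + 134532} = \frac{1}{2 \left(-2\right) \frac{1}{68} + 134532} = \frac{1}{- \frac{1}{17} + 134532} = \frac{1}{\frac{2287043}{17}} = \frac{17}{2287043}$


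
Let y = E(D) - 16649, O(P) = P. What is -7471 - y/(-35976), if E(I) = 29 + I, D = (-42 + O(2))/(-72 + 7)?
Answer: -873578275/116922 ≈ -7471.5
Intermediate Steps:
D = 8/13 (D = (-42 + 2)/(-72 + 7) = -40/(-65) = -40*(-1/65) = 8/13 ≈ 0.61539)
y = -216052/13 (y = (29 + 8/13) - 16649 = 385/13 - 16649 = -216052/13 ≈ -16619.)
-7471 - y/(-35976) = -7471 - (-216052)/(13*(-35976)) = -7471 - (-216052)*(-1)/(13*35976) = -7471 - 1*54013/116922 = -7471 - 54013/116922 = -873578275/116922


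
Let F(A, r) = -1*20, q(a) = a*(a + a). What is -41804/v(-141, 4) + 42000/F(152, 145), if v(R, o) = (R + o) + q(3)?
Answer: -29728/17 ≈ -1748.7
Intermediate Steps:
q(a) = 2*a² (q(a) = a*(2*a) = 2*a²)
v(R, o) = 18 + R + o (v(R, o) = (R + o) + 2*3² = (R + o) + 2*9 = (R + o) + 18 = 18 + R + o)
F(A, r) = -20
-41804/v(-141, 4) + 42000/F(152, 145) = -41804/(18 - 141 + 4) + 42000/(-20) = -41804/(-119) + 42000*(-1/20) = -41804*(-1/119) - 2100 = 5972/17 - 2100 = -29728/17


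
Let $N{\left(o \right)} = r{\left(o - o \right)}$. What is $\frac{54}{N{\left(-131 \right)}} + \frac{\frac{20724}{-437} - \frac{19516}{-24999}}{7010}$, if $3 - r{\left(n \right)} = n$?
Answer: $\frac{688975904278}{38290593315} \approx 17.993$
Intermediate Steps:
$r{\left(n \right)} = 3 - n$
$N{\left(o \right)} = 3$ ($N{\left(o \right)} = 3 - \left(o - o\right) = 3 - 0 = 3 + 0 = 3$)
$\frac{54}{N{\left(-131 \right)}} + \frac{\frac{20724}{-437} - \frac{19516}{-24999}}{7010} = \frac{54}{3} + \frac{\frac{20724}{-437} - \frac{19516}{-24999}}{7010} = 54 \cdot \frac{1}{3} + \left(20724 \left(- \frac{1}{437}\right) - - \frac{19516}{24999}\right) \frac{1}{7010} = 18 + \left(- \frac{20724}{437} + \frac{19516}{24999}\right) \frac{1}{7010} = 18 - \frac{254775392}{38290593315} = \frac{688975904278}{38290593315}$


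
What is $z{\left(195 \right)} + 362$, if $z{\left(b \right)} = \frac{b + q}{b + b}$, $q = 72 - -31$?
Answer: $\frac{70739}{195} \approx 362.76$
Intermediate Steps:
$q = 103$ ($q = 72 + 31 = 103$)
$z{\left(b \right)} = \frac{103 + b}{2 b}$ ($z{\left(b \right)} = \frac{b + 103}{b + b} = \frac{103 + b}{2 b}$)
$z{\left(195 \right)} + 362 = \frac{103 + 195}{2 \cdot 195} + 362 = \frac{1}{2} \cdot \frac{1}{195} \cdot 298 + 362 = \frac{149}{195} + 362 = \frac{70739}{195}$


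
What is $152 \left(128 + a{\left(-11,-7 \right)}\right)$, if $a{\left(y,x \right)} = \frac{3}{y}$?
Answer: $\frac{213560}{11} \approx 19415.0$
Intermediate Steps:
$152 \left(128 + a{\left(-11,-7 \right)}\right) = 152 \left(128 + \frac{3}{-11}\right) = 152 \left(128 + 3 \left(- \frac{1}{11}\right)\right) = 152 \left(128 - \frac{3}{11}\right) = 152 \cdot \frac{1405}{11} = \frac{213560}{11}$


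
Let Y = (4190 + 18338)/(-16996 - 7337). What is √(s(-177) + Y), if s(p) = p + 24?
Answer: I*√91138691841/24333 ≈ 12.407*I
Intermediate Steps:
s(p) = 24 + p
Y = -22528/24333 (Y = 22528/(-24333) = 22528*(-1/24333) = -22528/24333 ≈ -0.92582)
√(s(-177) + Y) = √((24 - 177) - 22528/24333) = √(-153 - 22528/24333) = √(-3745477/24333) = I*√91138691841/24333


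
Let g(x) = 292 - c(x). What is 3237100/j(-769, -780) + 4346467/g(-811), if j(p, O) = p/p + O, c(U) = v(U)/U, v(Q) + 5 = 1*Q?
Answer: 48341962403/4483924 ≈ 10781.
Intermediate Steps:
v(Q) = -5 + Q (v(Q) = -5 + 1*Q = -5 + Q)
c(U) = (-5 + U)/U
g(x) = 292 - (-5 + x)/x
j(p, O) = 1 + O
3237100/j(-769, -780) + 4346467/g(-811) = 3237100/(1 - 780) + 4346467/(291 + 5/(-811)) = 3237100/(-779) + 4346467/(291 + 5*(-1/811)) = 3237100*(-1/779) + 4346467/(291 - 5/811) = -3237100/779 + 4346467/(235996/811) = -3237100/779 + 4346467*(811/235996) = -3237100/779 + 3524984737/235996 = 48341962403/4483924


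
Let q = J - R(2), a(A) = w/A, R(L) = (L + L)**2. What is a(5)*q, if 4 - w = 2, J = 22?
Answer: 12/5 ≈ 2.4000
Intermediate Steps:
w = 2 (w = 4 - 1*2 = 4 - 2 = 2)
R(L) = 4*L**2 (R(L) = (2*L)**2 = 4*L**2)
a(A) = 2/A
q = 6 (q = 22 - 4*2**2 = 22 - 4*4 = 22 - 1*16 = 22 - 16 = 6)
a(5)*q = (2/5)*6 = 12/5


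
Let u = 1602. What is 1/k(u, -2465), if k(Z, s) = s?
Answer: -1/2465 ≈ -0.00040568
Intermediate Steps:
1/k(u, -2465) = 1/(-2465) = -1/2465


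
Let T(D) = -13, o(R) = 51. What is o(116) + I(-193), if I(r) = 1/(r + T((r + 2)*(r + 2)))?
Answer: 10505/206 ≈ 50.995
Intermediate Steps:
I(r) = 1/(-13 + r) (I(r) = 1/(r - 13) = 1/(-13 + r))
o(116) + I(-193) = 51 + 1/(-13 - 193) = 51 + 1/(-206) = 51 - 1/206 = 10505/206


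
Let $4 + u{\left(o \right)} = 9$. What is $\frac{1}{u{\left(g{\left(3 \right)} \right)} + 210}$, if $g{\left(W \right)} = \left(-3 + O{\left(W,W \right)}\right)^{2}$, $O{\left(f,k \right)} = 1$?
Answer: $\frac{1}{215} \approx 0.0046512$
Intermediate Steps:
$g{\left(W \right)} = 4$ ($g{\left(W \right)} = \left(-3 + 1\right)^{2} = \left(-2\right)^{2} = 4$)
$u{\left(o \right)} = 5$ ($u{\left(o \right)} = -4 + 9 = 5$)
$\frac{1}{u{\left(g{\left(3 \right)} \right)} + 210} = \frac{1}{5 + 210} = \frac{1}{215}$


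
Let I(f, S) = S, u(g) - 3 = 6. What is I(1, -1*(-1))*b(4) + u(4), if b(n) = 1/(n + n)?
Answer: 73/8 ≈ 9.1250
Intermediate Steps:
b(n) = 1/(2*n)
u(g) = 9 (u(g) = 3 + 6 = 9)
I(1, -1*(-1))*b(4) + u(4) = (-1*(-1))*((1/2)/4) + 9 = 1*((1/2)*(1/4)) + 9 = 1*(1/8) + 9 = 1/8 + 9 = 73/8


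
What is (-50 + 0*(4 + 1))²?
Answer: 2500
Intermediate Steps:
(-50 + 0*(4 + 1))² = (-50 + 0*5)² = (-50 + 0)² = (-50)² = 2500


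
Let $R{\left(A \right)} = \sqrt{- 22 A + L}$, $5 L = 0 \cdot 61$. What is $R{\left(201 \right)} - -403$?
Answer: $403 + i \sqrt{4422} \approx 403.0 + 66.498 i$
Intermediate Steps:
$L = 0$ ($L = \frac{0 \cdot 61}{5} = \frac{1}{5} \cdot 0 = 0$)
$R{\left(A \right)} = \sqrt{22} \sqrt{- A}$ ($R{\left(A \right)} = \sqrt{- 22 A + 0} = \sqrt{- 22 A} = \sqrt{22} \sqrt{- A}$)
$R{\left(201 \right)} - -403 = \sqrt{22} \sqrt{\left(-1\right) 201} - -403 = \sqrt{22} \sqrt{-201} + 403 = \sqrt{22} i \sqrt{201} + 403 = i \sqrt{4422} + 403 = 403 + i \sqrt{4422}$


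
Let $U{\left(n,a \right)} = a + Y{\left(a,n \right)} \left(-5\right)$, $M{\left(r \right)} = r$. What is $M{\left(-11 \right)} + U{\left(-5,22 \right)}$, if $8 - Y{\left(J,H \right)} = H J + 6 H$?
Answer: $-729$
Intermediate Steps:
$Y{\left(J,H \right)} = 8 - 6 H - H J$ ($Y{\left(J,H \right)} = 8 - \left(H J + 6 H\right) = 8 - \left(6 H + H J\right) = 8 - 6 H - H J$)
$U{\left(n,a \right)} = -40 + a + 30 n + 5 a n$ ($U{\left(n,a \right)} = a + \left(8 - 6 n - n a\right) \left(-5\right) = a + \left(8 - 6 n - a n\right) \left(-5\right) = a + \left(-40 + 30 n + 5 a n\right) = -40 + a + 30 n + 5 a n$)
$M{\left(-11 \right)} + U{\left(-5,22 \right)} = -11 + \left(-40 + 22 + 30 \left(-5\right) + 5 \cdot 22 \left(-5\right)\right) = -11 - 718 = -729$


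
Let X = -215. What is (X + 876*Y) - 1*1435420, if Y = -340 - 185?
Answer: -1895535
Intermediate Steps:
Y = -525
(X + 876*Y) - 1*1435420 = (-215 + 876*(-525)) - 1*1435420 = (-215 - 459900) - 1435420 = -460115 - 1435420 = -1895535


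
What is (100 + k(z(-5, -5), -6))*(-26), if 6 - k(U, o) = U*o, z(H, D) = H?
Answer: -1976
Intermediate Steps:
k(U, o) = 6 - U*o
(100 + k(z(-5, -5), -6))*(-26) = (100 + (6 - 1*(-5)*(-6)))*(-26) = (100 + (6 - 30))*(-26) = (100 - 24)*(-26) = 76*(-26) = -1976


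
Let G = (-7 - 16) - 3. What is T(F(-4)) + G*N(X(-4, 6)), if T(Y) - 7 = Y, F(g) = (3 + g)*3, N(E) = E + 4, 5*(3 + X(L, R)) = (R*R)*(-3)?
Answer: 2698/5 ≈ 539.60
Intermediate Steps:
X(L, R) = -3 - 3*R**2/5 (X(L, R) = -3 + ((R*R)*(-3))/5 = -3 + (R**2*(-3))/5 = -3 + (-3*R**2)/5 = -3 - 3*R**2/5)
N(E) = 4 + E
F(g) = 9 + 3*g
T(Y) = 7 + Y
G = -26 (G = -23 - 3 = -26)
T(F(-4)) + G*N(X(-4, 6)) = (7 + (9 + 3*(-4))) - 26*(4 + (-3 - 3/5*6**2)) = (7 + (9 - 12)) - 26*(4 + (-3 - 3/5*36)) = (7 - 3) - 26*(4 + (-3 - 108/5)) = 4 - 26*(4 - 123/5) = 4 - 26*(-103/5) = 4 + 2678/5 = 2698/5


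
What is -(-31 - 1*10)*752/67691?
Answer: 752/1651 ≈ 0.45548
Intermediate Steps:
-(-31 - 1*10)*752/67691 = -(-31 - 10)*752/67691 = -(-41*752)/67691 = -(-30832)/67691 = -1*(-752/1651) = 752/1651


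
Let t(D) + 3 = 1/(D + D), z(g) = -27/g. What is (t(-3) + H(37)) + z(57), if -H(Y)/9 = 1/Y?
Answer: -16381/4218 ≈ -3.8836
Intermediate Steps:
H(Y) = -9/Y
t(D) = -3 + 1/(2*D) (t(D) = -3 + 1/(D + D) = -3 + 1/(2*D))
(t(-3) + H(37)) + z(57) = ((-3 + (½)/(-3)) - 9/37) - 27/57 = ((-3 + (½)*(-⅓)) - 9*1/37) - 27*1/57 = ((-3 - ⅙) - 9/37) - 9/19 = (-19/6 - 9/37) - 9/19 = -757/222 - 9/19 = -16381/4218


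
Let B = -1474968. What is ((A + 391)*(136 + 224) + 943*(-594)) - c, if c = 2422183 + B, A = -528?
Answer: -1556677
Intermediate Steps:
c = 947215 (c = 2422183 - 1474968 = 947215)
((A + 391)*(136 + 224) + 943*(-594)) - c = ((-528 + 391)*(136 + 224) + 943*(-594)) - 1*947215 = (-137*360 - 560142) - 947215 = (-49320 - 560142) - 947215 = -609462 - 947215 = -1556677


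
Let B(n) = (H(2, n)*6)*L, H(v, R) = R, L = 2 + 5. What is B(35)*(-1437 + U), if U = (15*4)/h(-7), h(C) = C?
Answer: -2124990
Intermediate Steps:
L = 7
U = -60/7 (U = (15*4)/(-7) = 60*(-⅐) = -60/7 ≈ -8.5714)
B(n) = 42*n (B(n) = (n*6)*7 = (6*n)*7 = 42*n)
B(35)*(-1437 + U) = (42*35)*(-1437 - 60/7) = 1470*(-10119/7) = -2124990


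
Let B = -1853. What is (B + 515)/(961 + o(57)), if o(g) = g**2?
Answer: -669/2105 ≈ -0.31781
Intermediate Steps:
(B + 515)/(961 + o(57)) = (-1853 + 515)/(961 + 57**2) = -1338/(961 + 3249) = -1338/4210 = -1338*1/4210 = -669/2105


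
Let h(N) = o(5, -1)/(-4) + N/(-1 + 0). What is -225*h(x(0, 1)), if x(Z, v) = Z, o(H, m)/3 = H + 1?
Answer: 2025/2 ≈ 1012.5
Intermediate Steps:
o(H, m) = 3 + 3*H (o(H, m) = 3*(H + 1) = 3*(1 + H) = 3 + 3*H)
h(N) = -9/2 - N (h(N) = (3 + 3*5)/(-4) + N/(-1 + 0) = (3 + 15)*(-1/4) + N/(-1) = 18*(-1/4) + N*(-1) = -9/2 - N)
-225*h(x(0, 1)) = -225*(-9/2 - 1*0) = -225*(-9/2 + 0) = -225*(-9/2) = 2025/2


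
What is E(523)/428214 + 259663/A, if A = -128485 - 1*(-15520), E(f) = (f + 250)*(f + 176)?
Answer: -16717764109/16124398170 ≈ -1.0368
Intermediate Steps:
E(f) = (176 + f)*(250 + f) (E(f) = (250 + f)*(176 + f) = (176 + f)*(250 + f))
A = -112965 (A = -128485 + 15520 = -112965)
E(523)/428214 + 259663/A = (44000 + 523² + 426*523)/428214 + 259663/(-112965) = (44000 + 273529 + 222798)*(1/428214) + 259663*(-1/112965) = 540327*(1/428214) - 259663/112965 = 180109/142738 - 259663/112965 = -16717764109/16124398170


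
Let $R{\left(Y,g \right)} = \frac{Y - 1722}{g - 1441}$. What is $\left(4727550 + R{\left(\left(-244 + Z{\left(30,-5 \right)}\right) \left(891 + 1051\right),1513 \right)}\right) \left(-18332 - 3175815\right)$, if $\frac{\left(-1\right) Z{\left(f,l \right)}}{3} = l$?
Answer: $- \frac{135726157475315}{9} \approx -1.5081 \cdot 10^{13}$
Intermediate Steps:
$Z{\left(f,l \right)} = - 3 l$
$R{\left(Y,g \right)} = \frac{-1722 + Y}{-1441 + g}$
$\left(4727550 + R{\left(\left(-244 + Z{\left(30,-5 \right)}\right) \left(891 + 1051\right),1513 \right)}\right) \left(-18332 - 3175815\right) = \left(4727550 + \frac{-1722 + \left(-244 - -15\right) \left(891 + 1051\right)}{-1441 + 1513}\right) \left(-18332 - 3175815\right) = \left(4727550 + \frac{-1722 + \left(-244 + 15\right) 1942}{72}\right) \left(-3194147\right) = \left(4727550 + \frac{-1722 - 444718}{72}\right) \left(-3194147\right) = \left(4727550 + \frac{1}{72} \left(-446440\right)\right) \left(-3194147\right) = \left(4727550 - \frac{55805}{9}\right) \left(-3194147\right) = \frac{42492145}{9} \left(-3194147\right) = - \frac{135726157475315}{9}$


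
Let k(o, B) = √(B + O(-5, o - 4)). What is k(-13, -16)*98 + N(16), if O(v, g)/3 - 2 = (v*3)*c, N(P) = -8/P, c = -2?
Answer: -½ + 392*√5 ≈ 876.04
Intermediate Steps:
O(v, g) = 6 - 18*v (O(v, g) = 6 + 3*((v*3)*(-2)) = 6 + 3*((3*v)*(-2)) = 6 + 3*(-6*v) = 6 - 18*v)
k(o, B) = √(96 + B) (k(o, B) = √(B + (6 - 18*(-5))) = √(B + (6 + 90)) = √(B + 96) = √(96 + B))
k(-13, -16)*98 + N(16) = √(96 - 16)*98 - 8/16 = √80*98 - 8*1/16 = (4*√5)*98 - ½ = 392*√5 - ½ = -½ + 392*√5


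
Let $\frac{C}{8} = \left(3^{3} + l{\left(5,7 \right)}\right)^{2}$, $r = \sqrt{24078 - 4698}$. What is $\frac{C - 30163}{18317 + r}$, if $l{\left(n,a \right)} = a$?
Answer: $- \frac{383100055}{335493109} + \frac{41830 \sqrt{4845}}{335493109} \approx -1.1332$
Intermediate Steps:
$r = 2 \sqrt{4845}$ ($r = \sqrt{19380} = 2 \sqrt{4845} \approx 139.21$)
$C = 9248$ ($C = 8 \left(3^{3} + 7\right)^{2} = 8 \left(27 + 7\right)^{2} = 8 \cdot 34^{2} = 8 \cdot 1156 = 9248$)
$\frac{C - 30163}{18317 + r} = \frac{9248 - 30163}{18317 + 2 \sqrt{4845}} = - \frac{20915}{18317 + 2 \sqrt{4845}}$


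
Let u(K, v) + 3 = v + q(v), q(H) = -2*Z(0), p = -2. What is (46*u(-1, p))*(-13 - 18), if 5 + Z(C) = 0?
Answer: -7130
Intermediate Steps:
Z(C) = -5 (Z(C) = -5 + 0 = -5)
q(H) = 10 (q(H) = -2*(-5) = 10)
u(K, v) = 7 + v (u(K, v) = -3 + (v + 10) = -3 + (10 + v) = 7 + v)
(46*u(-1, p))*(-13 - 18) = (46*(7 - 2))*(-13 - 18) = (46*5)*(-31) = 230*(-31) = -7130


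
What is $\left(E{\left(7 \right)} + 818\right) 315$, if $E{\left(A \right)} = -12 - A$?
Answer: $251685$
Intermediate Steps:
$\left(E{\left(7 \right)} + 818\right) 315 = \left(\left(-12 - 7\right) + 818\right) 315 = \left(-19 + 818\right) 315 = 799 \cdot 315 = 251685$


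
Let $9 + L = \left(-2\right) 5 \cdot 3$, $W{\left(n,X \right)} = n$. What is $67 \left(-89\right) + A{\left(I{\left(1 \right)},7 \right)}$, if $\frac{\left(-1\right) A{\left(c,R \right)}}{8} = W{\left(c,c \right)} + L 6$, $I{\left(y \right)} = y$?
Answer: $-4099$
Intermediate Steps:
$L = -39$ ($L = -9 + \left(-2\right) 5 \cdot 3 = -9 - 30 = -39$)
$A{\left(c,R \right)} = 1872 - 8 c$ ($A{\left(c,R \right)} = - 8 \left(c - 234\right) = - 8 \left(-234 + c\right) = 1872 - 8 c$)
$67 \left(-89\right) + A{\left(I{\left(1 \right)},7 \right)} = 67 \left(-89\right) + \left(1872 - 8\right) = -5963 + \left(1872 - 8\right) = -5963 + 1864 = -4099$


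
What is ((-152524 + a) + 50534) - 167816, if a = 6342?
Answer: -263464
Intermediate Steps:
((-152524 + a) + 50534) - 167816 = ((-152524 + 6342) + 50534) - 167816 = (-146182 + 50534) - 167816 = -95648 - 167816 = -263464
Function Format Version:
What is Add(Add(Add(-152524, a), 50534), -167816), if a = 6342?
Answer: -263464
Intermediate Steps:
Add(Add(Add(-152524, a), 50534), -167816) = Add(Add(Add(-152524, 6342), 50534), -167816) = Add(Add(-146182, 50534), -167816) = Add(-95648, -167816) = -263464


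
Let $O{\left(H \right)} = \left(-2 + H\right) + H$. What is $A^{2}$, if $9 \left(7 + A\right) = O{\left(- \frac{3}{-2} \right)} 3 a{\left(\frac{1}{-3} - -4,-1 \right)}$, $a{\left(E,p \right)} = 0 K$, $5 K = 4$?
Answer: $49$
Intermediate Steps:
$K = \frac{4}{5}$ ($K = \frac{1}{5} \cdot 4 = \frac{4}{5} \approx 0.8$)
$O{\left(H \right)} = -2 + 2 H$
$a{\left(E,p \right)} = 0$ ($a{\left(E,p \right)} = 0 \cdot \frac{4}{5} = 0$)
$A = -7$ ($A = -7 + \frac{\left(-2 + 2 \left(- \frac{3}{-2}\right)\right) 3 \cdot 0}{9} = -7 + \frac{\left(-2 + 2 \left(\left(-3\right) \left(- \frac{1}{2}\right)\right)\right) 3 \cdot 0}{9} = -7 + \frac{\left(-2 + 2 \cdot \frac{3}{2}\right) 3 \cdot 0}{9} = -7 + \frac{\left(-2 + 3\right) 3 \cdot 0}{9} = -7 + \frac{1 \cdot 3 \cdot 0}{9} = -7 + \frac{3 \cdot 0}{9} = -7 + \frac{1}{9} \cdot 0 = -7 + 0 = -7$)
$A^{2} = \left(-7\right)^{2} = 49$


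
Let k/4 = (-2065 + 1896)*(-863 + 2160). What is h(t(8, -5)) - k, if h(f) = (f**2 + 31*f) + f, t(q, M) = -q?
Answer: 876580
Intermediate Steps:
h(f) = f**2 + 32*f
k = -876772 (k = 4*((-2065 + 1896)*(-863 + 2160)) = 4*(-169*1297) = 4*(-219193) = -876772)
h(t(8, -5)) - k = (-1*8)*(32 - 1*8) - 1*(-876772) = -8*(32 - 8) + 876772 = -8*24 + 876772 = -192 + 876772 = 876580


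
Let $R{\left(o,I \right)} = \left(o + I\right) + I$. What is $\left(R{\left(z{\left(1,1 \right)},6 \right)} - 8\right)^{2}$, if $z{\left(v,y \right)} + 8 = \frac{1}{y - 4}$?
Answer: $\frac{169}{9} \approx 18.778$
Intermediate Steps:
$z{\left(v,y \right)} = -8 + \frac{1}{-4 + y}$ ($z{\left(v,y \right)} = -8 + \frac{1}{y - 4} = -8 + \frac{1}{-4 + y}$)
$R{\left(o,I \right)} = o + 2 I$ ($R{\left(o,I \right)} = \left(I + o\right) + I = o + 2 I$)
$\left(R{\left(z{\left(1,1 \right)},6 \right)} - 8\right)^{2} = \left(\left(\frac{33 - 8}{-4 + 1} + 2 \cdot 6\right) - 8\right)^{2} = \left(\left(\frac{33 - 8}{-3} + 12\right) - 8\right)^{2} = \left(\left(\left(- \frac{1}{3}\right) 25 + 12\right) - 8\right)^{2} = \left(\left(- \frac{25}{3} + 12\right) - 8\right)^{2} = \left(\frac{11}{3} - 8\right)^{2} = \left(- \frac{13}{3}\right)^{2} = \frac{169}{9}$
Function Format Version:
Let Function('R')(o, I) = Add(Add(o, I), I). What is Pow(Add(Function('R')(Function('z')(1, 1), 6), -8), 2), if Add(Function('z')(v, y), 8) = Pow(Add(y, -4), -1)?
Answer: Rational(169, 9) ≈ 18.778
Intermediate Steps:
Function('z')(v, y) = Add(-8, Pow(Add(-4, y), -1)) (Function('z')(v, y) = Add(-8, Pow(Add(y, -4), -1)) = Add(-8, Pow(Add(-4, y), -1)))
Function('R')(o, I) = Add(o, Mul(2, I)) (Function('R')(o, I) = Add(Add(I, o), I) = Add(o, Mul(2, I)))
Pow(Add(Function('R')(Function('z')(1, 1), 6), -8), 2) = Pow(Add(Add(Mul(Pow(Add(-4, 1), -1), Add(33, Mul(-8, 1))), Mul(2, 6)), -8), 2) = Pow(Add(Add(Mul(Pow(-3, -1), Add(33, -8)), 12), -8), 2) = Pow(Add(Add(Mul(Rational(-1, 3), 25), 12), -8), 2) = Pow(Add(Add(Rational(-25, 3), 12), -8), 2) = Pow(Add(Rational(11, 3), -8), 2) = Pow(Rational(-13, 3), 2) = Rational(169, 9)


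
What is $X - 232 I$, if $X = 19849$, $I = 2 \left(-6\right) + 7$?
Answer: $21009$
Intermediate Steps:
$I = -5$ ($I = -12 + 7 = -5$)
$X - 232 I = 19849 - -1160 = 19849 + 1160 = 21009$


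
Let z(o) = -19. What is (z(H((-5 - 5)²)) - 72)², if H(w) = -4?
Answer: 8281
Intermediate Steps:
(z(H((-5 - 5)²)) - 72)² = (-19 - 72)² = (-91)² = 8281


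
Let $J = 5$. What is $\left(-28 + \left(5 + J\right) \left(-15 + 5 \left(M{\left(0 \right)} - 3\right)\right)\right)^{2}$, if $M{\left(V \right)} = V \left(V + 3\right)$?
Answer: $107584$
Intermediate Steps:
$M{\left(V \right)} = V \left(3 + V\right)$
$\left(-28 + \left(5 + J\right) \left(-15 + 5 \left(M{\left(0 \right)} - 3\right)\right)\right)^{2} = \left(-28 + \left(5 + 5\right) \left(-15 + 5 \left(0 \left(3 + 0\right) - 3\right)\right)\right)^{2} = \left(-28 + 10 \left(-15 + 5 \left(0 \cdot 3 - 3\right)\right)\right)^{2} = \left(-28 + 10 \left(-15 + 5 \left(0 - 3\right)\right)\right)^{2} = \left(-28 + 10 \left(-15 + 5 \left(-3\right)\right)\right)^{2} = \left(-28 + 10 \left(-15 - 15\right)\right)^{2} = \left(-28 + 10 \left(-30\right)\right)^{2} = \left(-28 - 300\right)^{2} = \left(-328\right)^{2} = 107584$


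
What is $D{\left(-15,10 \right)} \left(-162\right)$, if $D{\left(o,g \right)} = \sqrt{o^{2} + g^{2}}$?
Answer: $- 810 \sqrt{13} \approx -2920.5$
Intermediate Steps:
$D{\left(o,g \right)} = \sqrt{g^{2} + o^{2}}$
$D{\left(-15,10 \right)} \left(-162\right) = \sqrt{10^{2} + \left(-15\right)^{2}} \left(-162\right) = \sqrt{100 + 225} \left(-162\right) = \sqrt{325} \left(-162\right) = 5 \sqrt{13} \left(-162\right) = - 810 \sqrt{13}$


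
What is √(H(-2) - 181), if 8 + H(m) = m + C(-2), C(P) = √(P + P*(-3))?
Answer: 3*I*√21 ≈ 13.748*I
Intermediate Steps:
C(P) = √2*√(-P) (C(P) = √(P - 3*P) = √(-2*P) = √2*√(-P))
H(m) = -6 + m (H(m) = -8 + (m + √2*√(-1*(-2))) = -8 + (m + √2*√2) = -8 + (m + 2) = -8 + (2 + m) = -6 + m)
√(H(-2) - 181) = √((-6 - 2) - 181) = √(-8 - 181) = √(-189) = 3*I*√21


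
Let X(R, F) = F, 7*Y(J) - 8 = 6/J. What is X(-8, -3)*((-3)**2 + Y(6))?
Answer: -216/7 ≈ -30.857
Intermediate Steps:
Y(J) = 8/7 + 6/(7*J) (Y(J) = 8/7 + (6/J)/7 = 8/7 + 6/(7*J))
X(-8, -3)*((-3)**2 + Y(6)) = -3*((-3)**2 + (2/7)*(3 + 4*6)/6) = -3*(9 + (2/7)*(1/6)*(3 + 24)) = -3*(9 + (2/7)*(1/6)*27) = -3*(9 + 9/7) = -3*72/7 = -216/7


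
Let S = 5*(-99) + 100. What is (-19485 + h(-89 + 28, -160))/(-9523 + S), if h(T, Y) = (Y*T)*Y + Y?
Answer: 1581245/9918 ≈ 159.43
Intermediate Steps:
S = -395 (S = -495 + 100 = -395)
h(T, Y) = Y + T*Y**2 (h(T, Y) = (T*Y)*Y + Y = T*Y**2 + Y = Y + T*Y**2)
(-19485 + h(-89 + 28, -160))/(-9523 + S) = (-19485 - 160*(1 + (-89 + 28)*(-160)))/(-9523 - 395) = (-19485 - 160*(1 - 61*(-160)))/(-9918) = (-19485 - 160*(1 + 9760))*(-1/9918) = (-19485 - 160*9761)*(-1/9918) = (-19485 - 1561760)*(-1/9918) = -1581245*(-1/9918) = 1581245/9918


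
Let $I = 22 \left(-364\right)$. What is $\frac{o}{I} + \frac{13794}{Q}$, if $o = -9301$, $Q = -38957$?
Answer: $\frac{251876705}{311967656} \approx 0.80738$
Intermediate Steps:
$I = -8008$
$\frac{o}{I} + \frac{13794}{Q} = - \frac{9301}{-8008} + \frac{13794}{-38957} = \left(-9301\right) \left(- \frac{1}{8008}\right) + 13794 \left(- \frac{1}{38957}\right) = \frac{9301}{8008} - \frac{13794}{38957} = \frac{251876705}{311967656}$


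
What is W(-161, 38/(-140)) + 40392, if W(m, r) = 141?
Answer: 40533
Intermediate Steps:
W(-161, 38/(-140)) + 40392 = 141 + 40392 = 40533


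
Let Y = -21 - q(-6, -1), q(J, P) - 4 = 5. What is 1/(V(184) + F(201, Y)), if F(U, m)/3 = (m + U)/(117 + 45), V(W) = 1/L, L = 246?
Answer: 41/130 ≈ 0.31538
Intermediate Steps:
q(J, P) = 9 (q(J, P) = 4 + 5 = 9)
Y = -30 (Y = -21 - 1*9 = -21 - 9 = -30)
V(W) = 1/246
F(U, m) = U/54 + m/54 (F(U, m) = 3*((m + U)/(117 + 45)) = 3*((U + m)/162) = 3*((U + m)*(1/162)) = 3*(U/162 + m/162) = U/54 + m/54)
1/(V(184) + F(201, Y)) = 1/(1/246 + ((1/54)*201 + (1/54)*(-30))) = 1/(1/246 + (67/18 - 5/9)) = 1/(1/246 + 19/6) = 1/(130/41) = 41/130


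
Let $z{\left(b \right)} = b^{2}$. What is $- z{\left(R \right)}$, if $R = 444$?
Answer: $-197136$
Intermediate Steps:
$- z{\left(R \right)} = - 444^{2} = \left(-1\right) 197136 = -197136$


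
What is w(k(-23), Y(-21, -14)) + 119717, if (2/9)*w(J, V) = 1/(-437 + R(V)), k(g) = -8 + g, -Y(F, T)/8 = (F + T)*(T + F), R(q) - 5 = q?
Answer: 2449888679/20464 ≈ 1.1972e+5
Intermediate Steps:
R(q) = 5 + q
Y(F, T) = -8*(F + T)**2 (Y(F, T) = -8*(F + T)*(T + F) = -8*(F + T)*(F + T) = -8*(F + T)**2)
w(J, V) = 9/(2*(-432 + V)) (w(J, V) = 9/(2*(-437 + (5 + V))) = 9/(2*(-432 + V)))
w(k(-23), Y(-21, -14)) + 119717 = 9/(2*(-432 - 8*(-21 - 14)**2)) + 119717 = 9/(2*(-432 - 8*(-35)**2)) + 119717 = 9/(2*(-432 - 8*1225)) + 119717 = 9/(2*(-432 - 9800)) + 119717 = (9/2)/(-10232) + 119717 = (9/2)*(-1/10232) + 119717 = -9/20464 + 119717 = 2449888679/20464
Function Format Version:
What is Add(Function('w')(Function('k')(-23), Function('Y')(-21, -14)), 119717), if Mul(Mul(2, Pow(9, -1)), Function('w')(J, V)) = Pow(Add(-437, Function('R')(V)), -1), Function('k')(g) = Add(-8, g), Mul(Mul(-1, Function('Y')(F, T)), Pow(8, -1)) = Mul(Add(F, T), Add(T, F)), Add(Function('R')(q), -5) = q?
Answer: Rational(2449888679, 20464) ≈ 1.1972e+5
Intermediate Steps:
Function('R')(q) = Add(5, q)
Function('Y')(F, T) = Mul(-8, Pow(Add(F, T), 2)) (Function('Y')(F, T) = Mul(-8, Mul(Add(F, T), Add(T, F))) = Mul(-8, Mul(Add(F, T), Add(F, T))) = Mul(-8, Pow(Add(F, T), 2)))
Function('w')(J, V) = Mul(Rational(9, 2), Pow(Add(-432, V), -1)) (Function('w')(J, V) = Mul(Rational(9, 2), Pow(Add(-437, Add(5, V)), -1)) = Mul(Rational(9, 2), Pow(Add(-432, V), -1)))
Add(Function('w')(Function('k')(-23), Function('Y')(-21, -14)), 119717) = Add(Mul(Rational(9, 2), Pow(Add(-432, Mul(-8, Pow(Add(-21, -14), 2))), -1)), 119717) = Add(Mul(Rational(9, 2), Pow(Add(-432, Mul(-8, Pow(-35, 2))), -1)), 119717) = Add(Mul(Rational(9, 2), Pow(Add(-432, Mul(-8, 1225)), -1)), 119717) = Add(Mul(Rational(9, 2), Pow(Add(-432, -9800), -1)), 119717) = Add(Mul(Rational(9, 2), Pow(-10232, -1)), 119717) = Add(Mul(Rational(9, 2), Rational(-1, 10232)), 119717) = Add(Rational(-9, 20464), 119717) = Rational(2449888679, 20464)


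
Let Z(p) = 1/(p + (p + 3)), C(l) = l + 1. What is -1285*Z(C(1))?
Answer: -1285/7 ≈ -183.57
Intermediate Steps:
C(l) = 1 + l
Z(p) = 1/(3 + 2*p) (Z(p) = 1/(p + (3 + p)) = 1/(3 + 2*p))
-1285*Z(C(1)) = -1285/(3 + 2*(1 + 1)) = -1285/(3 + 2*2) = -1285/(3 + 4) = -1285/7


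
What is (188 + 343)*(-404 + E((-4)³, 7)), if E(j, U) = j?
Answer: -248508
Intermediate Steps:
(188 + 343)*(-404 + E((-4)³, 7)) = (188 + 343)*(-404 + (-4)³) = 531*(-404 - 64) = 531*(-468) = -248508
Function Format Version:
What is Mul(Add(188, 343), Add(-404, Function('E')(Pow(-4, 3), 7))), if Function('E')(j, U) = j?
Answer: -248508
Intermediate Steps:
Mul(Add(188, 343), Add(-404, Function('E')(Pow(-4, 3), 7))) = Mul(Add(188, 343), Add(-404, Pow(-4, 3))) = Mul(531, Add(-404, -64)) = Mul(531, -468) = -248508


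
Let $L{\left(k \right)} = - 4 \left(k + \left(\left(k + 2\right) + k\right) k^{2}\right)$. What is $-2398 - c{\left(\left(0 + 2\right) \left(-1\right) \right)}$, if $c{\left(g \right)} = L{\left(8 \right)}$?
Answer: $2242$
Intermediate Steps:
$L{\left(k \right)} = - 4 k - 4 k^{2} \left(2 + 2 k\right)$ ($L{\left(k \right)} = - 4 \left(k + \left(\left(2 + k\right) + k\right) k^{2}\right) = - 4 \left(k + \left(2 + 2 k\right) k^{2}\right) = - 4 \left(k + k^{2} \left(2 + 2 k\right)\right) = - 4 k - 4 k^{2} \left(2 + 2 k\right)$)
$c{\left(g \right)} = -4640$ ($c{\left(g \right)} = \left(-4\right) 8 \left(1 + 2 \cdot 8 + 2 \cdot 8^{2}\right) = \left(-4\right) 8 \left(1 + 16 + 2 \cdot 64\right) = \left(-4\right) 8 \left(1 + 16 + 128\right) = \left(-4\right) 8 \cdot 145 = -4640$)
$-2398 - c{\left(\left(0 + 2\right) \left(-1\right) \right)} = -2398 - -4640 = -2398 + 4640 = 2242$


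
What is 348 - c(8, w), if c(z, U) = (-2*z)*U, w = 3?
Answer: 396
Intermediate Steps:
c(z, U) = -2*U*z
348 - c(8, w) = 348 - (-2)*3*8 = 348 - 1*(-48) = 348 + 48 = 396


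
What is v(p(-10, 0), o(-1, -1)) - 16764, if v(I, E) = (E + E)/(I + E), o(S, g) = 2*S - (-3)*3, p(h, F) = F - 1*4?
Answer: -50278/3 ≈ -16759.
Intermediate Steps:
p(h, F) = -4 + F (p(h, F) = F - 4 = -4 + F)
o(S, g) = 9 + 2*S (o(S, g) = 2*S - 1*(-9) = 2*S + 9 = 9 + 2*S)
v(I, E) = 2*E/(E + I) (v(I, E) = (2*E)/(E + I) = 2*E/(E + I))
v(p(-10, 0), o(-1, -1)) - 16764 = 2*(9 + 2*(-1))/((9 + 2*(-1)) + (-4 + 0)) - 16764 = 2*(9 - 2)/((9 - 2) - 4) - 16764 = 2*7/(7 - 4) - 16764 = 2*7/3 - 16764 = 2*7*(⅓) - 16764 = 14/3 - 16764 = -50278/3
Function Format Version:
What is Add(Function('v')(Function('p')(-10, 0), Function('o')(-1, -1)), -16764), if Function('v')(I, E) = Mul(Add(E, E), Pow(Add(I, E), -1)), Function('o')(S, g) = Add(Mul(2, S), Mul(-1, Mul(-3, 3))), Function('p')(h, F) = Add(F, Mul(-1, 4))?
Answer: Rational(-50278, 3) ≈ -16759.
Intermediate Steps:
Function('p')(h, F) = Add(-4, F) (Function('p')(h, F) = Add(F, -4) = Add(-4, F))
Function('o')(S, g) = Add(9, Mul(2, S)) (Function('o')(S, g) = Add(Mul(2, S), Mul(-1, -9)) = Add(Mul(2, S), 9) = Add(9, Mul(2, S)))
Function('v')(I, E) = Mul(2, E, Pow(Add(E, I), -1)) (Function('v')(I, E) = Mul(Mul(2, E), Pow(Add(E, I), -1)) = Mul(2, E, Pow(Add(E, I), -1)))
Add(Function('v')(Function('p')(-10, 0), Function('o')(-1, -1)), -16764) = Add(Mul(2, Add(9, Mul(2, -1)), Pow(Add(Add(9, Mul(2, -1)), Add(-4, 0)), -1)), -16764) = Add(Mul(2, Add(9, -2), Pow(Add(Add(9, -2), -4), -1)), -16764) = Add(Mul(2, 7, Pow(Add(7, -4), -1)), -16764) = Add(Mul(2, 7, Pow(3, -1)), -16764) = Add(Mul(2, 7, Rational(1, 3)), -16764) = Add(Rational(14, 3), -16764) = Rational(-50278, 3)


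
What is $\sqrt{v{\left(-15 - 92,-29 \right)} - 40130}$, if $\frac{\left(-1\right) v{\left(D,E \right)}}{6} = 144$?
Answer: $i \sqrt{40994} \approx 202.47 i$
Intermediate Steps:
$v{\left(D,E \right)} = -864$ ($v{\left(D,E \right)} = \left(-6\right) 144 = -864$)
$\sqrt{v{\left(-15 - 92,-29 \right)} - 40130} = \sqrt{-864 - 40130} = \sqrt{-40994} = i \sqrt{40994}$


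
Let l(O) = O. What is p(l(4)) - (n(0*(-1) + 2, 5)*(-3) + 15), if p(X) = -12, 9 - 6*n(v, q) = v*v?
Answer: -49/2 ≈ -24.500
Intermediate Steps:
n(v, q) = 3/2 - v²/6 (n(v, q) = 3/2 - v*v/6 = 3/2 - v²/6)
p(l(4)) - (n(0*(-1) + 2, 5)*(-3) + 15) = -12 - ((3/2 - (0*(-1) + 2)²/6)*(-3) + 15) = -12 - ((3/2 - (0 + 2)²/6)*(-3) + 15) = -12 - ((3/2 - ⅙*2²)*(-3) + 15) = -12 - ((3/2 - ⅙*4)*(-3) + 15) = -12 - ((3/2 - ⅔)*(-3) + 15) = -12 - ((⅚)*(-3) + 15) = -12 - (-5/2 + 15) = -12 - 1*25/2 = -12 - 25/2 = -49/2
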